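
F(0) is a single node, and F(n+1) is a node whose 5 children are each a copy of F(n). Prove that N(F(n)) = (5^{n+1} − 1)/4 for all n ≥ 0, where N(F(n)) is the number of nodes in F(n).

Base case: N(F(0)) = 1, and (5^{0+1} − 1)/4 = 1.
Assume N(F(m)) = (5^{m+1} − 1)/4.
Then N(F(m+1)) = 1 + 5N(F(m)) = 1 + 5·(5^{m+1} − 1)/4 = 1 + (5^{m+2} − 5)/4 = (4 + 5^{m+2} − 5)/4 = (5^{m+2} − 1)/4.
This completes the inductive step, so N(F(n)) = (5^{n+1} − 1)/4 for all n ≥ 0.

N(F(n)) = (5^{n+1} − 1)/4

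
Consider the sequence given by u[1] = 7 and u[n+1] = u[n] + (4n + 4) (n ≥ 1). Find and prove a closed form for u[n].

Claim: u[n] = 2n^2 + 2n + 3.

Base case: u[1] = 7, and 2·1^2 + 2·1 + 3 = 7.
Assume u[k] = 2k^2 + 2k + 3.
Then u[k+1] = u[k] + (4k + 4) = (2k^2 + 2k + 3) + (4k + 4) = 2k^2 + 6k + 7,
and 2·(k+1)^2 + 2·(k+1) + 3 = 2k^2 + 6k + 7.
By induction, u[n] = 2n^2 + 2n + 3 for all n ≥ 1.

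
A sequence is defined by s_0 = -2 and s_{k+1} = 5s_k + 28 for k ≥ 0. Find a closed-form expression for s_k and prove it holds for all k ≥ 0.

Claim: s_k = 5^{k+1} − 7.

Base case: s_0 = -2, and 5^{0+1} − 7 = 5 − 7 = -2.
Assume s_m = 5^{m+1} − 7 for some m ≥ 0.
Then s_{m+1} = 5s_m + 28 = 5·(5^{m+1} − 7) + 28 = 5^{m+2} − 35 + 28 = 5^{m+2} − 7.
By induction, s_k = 5^{k+1} − 7 for all k ≥ 0.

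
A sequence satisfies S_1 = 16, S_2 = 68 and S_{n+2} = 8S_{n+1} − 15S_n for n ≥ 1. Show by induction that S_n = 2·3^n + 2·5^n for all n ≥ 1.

Base cases: S_1 = 16 and 2·3^1 + 2·5^1 = 16; S_2 = 68 and 2·3^2 + 2·5^2 = 68.
Assume S_j = 2·3^j + 2·5^j for all 1 ≤ j ≤ m, where m ≥ 2.
Then S_{m+1} = 8S_m − 15S_{m−1} = 8·(2·3^m + 2·5^m) − 15·(2·3^{m−1} + 2·5^{m−1}) = 2·(8·3 − 15)3^{m−1} + 2·(8·5 − 15)5^{m−1} = 18·3^{m−1} + 50·5^{m−1} = 2·3^{m+1} + 2·5^{m+1}.
By strong induction, S_n = 2·3^n + 2·5^n for all n ≥ 1.

S_n = 2·3^n + 2·5^n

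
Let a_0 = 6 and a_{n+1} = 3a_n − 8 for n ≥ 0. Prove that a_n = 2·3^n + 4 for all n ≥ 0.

Base case: a_0 = 6, and 2·3^0 + 4 = 2 + 4 = 6.
Assume a_m = 2·3^m + 4 for some m ≥ 0.
Then a_{m+1} = 3a_m − 8 = 3·(2·3^m + 4) − 8 = 6·3^m + 12 − 8 = 2·3^{m+1} + 4.
Hence a_n = 2·3^n + 4 for every n ≥ 0, by induction.

a_n = 2·3^n + 4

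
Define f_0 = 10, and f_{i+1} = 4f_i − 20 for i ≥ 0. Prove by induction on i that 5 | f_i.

Base case: f_0 = 10 = 5·2, so 5 | f_0.
Assume 5 | f_r, so f_r = 5t for some integer t.
Then f_{r+1} = 4f_r − 20 = 4·(5t) − 20 = 5(4t − 4), so 5 | f_{r+1}.
This completes the inductive step, so 5 | f_i for all i ≥ 0.

5 | f_i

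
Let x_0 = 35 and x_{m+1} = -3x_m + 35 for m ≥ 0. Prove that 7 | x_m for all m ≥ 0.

Base case: x_0 = 35 = 7·5, so 7 | x_0.
Assume 7 | x_r, so x_r = 7t for some integer t.
Then x_{r+1} = -3x_r + 35 = -3·(7t) + 35 = 7(-3t + 5), so 7 | x_{r+1}.
Hence 7 | x_m for every m ≥ 0, by induction.

7 | x_m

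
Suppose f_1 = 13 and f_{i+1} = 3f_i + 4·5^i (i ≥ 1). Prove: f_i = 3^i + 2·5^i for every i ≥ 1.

Base case: f_1 = 13, and 3^1 + 2·5^1 = 3 + 10 = 13.
Assume f_j = 3^j + 2·5^j for some j ≥ 1.
Then f_{j+1} = 3f_j + 4·5^j = 3·(3^j + 2·5^j) + 4·5^j = 3^{j+1} + 6·5^j + 4·5^j = 3^{j+1} + 10·5^j = 3^{j+1} + 2·5^{j+1}.
So the formula holds for j+1, and by induction f_i = 3^i + 2·5^i for all i ≥ 1.

f_i = 3^i + 2·5^i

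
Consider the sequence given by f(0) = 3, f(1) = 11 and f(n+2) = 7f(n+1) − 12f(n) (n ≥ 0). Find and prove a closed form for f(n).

Claim: f(n) = 3^n + 2·4^n.

Base cases: f(0) = 3 and 3^0 + 2·4^0 = 3; f(1) = 11 and 3^1 + 2·4^1 = 11.
Assume f(i) = 3^i + 2·4^i for all 0 ≤ i ≤ j, where j ≥ 1.
Then f(j+1) = 7f(j) − 12f(j−1) = 7·(3^j + 2·4^j) − 12·(3^{j−1} + 2·4^{j−1}) = (7·3 − 12)3^{j−1} + 2·(7·4 − 12)4^{j−1} = 9·3^{j−1} + 32·4^{j−1} = 3^{j+1} + 2·4^{j+1}.
So the formula holds for j+1, and by strong induction f(n) = 3^n + 2·4^n for all n ≥ 0.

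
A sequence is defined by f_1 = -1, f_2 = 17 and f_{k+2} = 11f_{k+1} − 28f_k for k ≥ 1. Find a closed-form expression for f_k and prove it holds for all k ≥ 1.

Claim: f_k = 7^k − 2·4^k.

Base cases: f_1 = -1 and 7^1 − 2·4^1 = -1; f_2 = 17 and 7^2 − 2·4^2 = 17.
Assume f_i = 7^i − 2·4^i for all 1 ≤ i ≤ j, where j ≥ 2.
Then f_{j+1} = 11f_j − 28f_{j−1} = 11·(7^j − 2·4^j) − 28·(7^{j−1} − 2·4^{j−1}) = (11·7 − 28)7^{j−1} − 2·(11·4 − 28)4^{j−1} = 49·7^{j−1} − 32·4^{j−1} = 7^{j+1} − 2·4^{j+1}.
So the formula holds for j+1, and by strong induction f_k = 7^k − 2·4^k for all k ≥ 1.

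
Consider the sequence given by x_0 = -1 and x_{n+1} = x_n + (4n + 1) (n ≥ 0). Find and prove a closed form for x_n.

Claim: x_n = 2n^2 − n − 1.

Base case: x_0 = -1, and 2·0^2 − 0 − 1 = -1.
Assume x_j = 2j^2 − j − 1.
Then x_{j+1} = x_j + (4j + 1) = (2j^2 − j − 1) + (4j + 1) = 2j^2 + 3j,
and 2·(j+1)^2 − (j+1) − 1 = 2j^2 + 3j.
Hence x_n = 2n^2 − n − 1 for every n ≥ 0, by induction.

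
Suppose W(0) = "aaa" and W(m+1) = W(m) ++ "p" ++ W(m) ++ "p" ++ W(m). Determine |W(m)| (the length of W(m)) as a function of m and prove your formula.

Claim: |W(m)| = 4·3^m − 1.

Base case: |W(0)| = 3, and 4·3^0 − 1 = 3.
Assume |W(j)| = 4·3^j − 1.
Then |W(j+1)| = 3|W(j)| + 2 = 3(4·3^j − 1) + 2 = 4·3^{j+1} − 3 + 2 = 4·3^{j+1} − 1.
This completes the inductive step, so |W(m)| = 4·3^m − 1 for all m ≥ 0.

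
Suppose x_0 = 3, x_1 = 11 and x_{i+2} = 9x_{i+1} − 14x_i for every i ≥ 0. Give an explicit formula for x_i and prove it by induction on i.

Claim: x_i = 2·2^i + 7^i.

Base cases: x_0 = 3 and 2·2^0 + 7^0 = 3; x_1 = 11 and 2·2^1 + 7^1 = 11.
Assume x_t = 2·2^t + 7^t for all 0 ≤ t ≤ j, where j ≥ 1.
Then x_{j+1} = 9x_j − 14x_{j−1} = 9·(2·2^j + 7^j) − 14·(2·2^{j−1} + 7^{j−1}) = 2·(9·2 − 14)2^{j−1} + (9·7 − 14)7^{j−1} = 8·2^{j−1} + 49·7^{j−1} = 2·2^{j+1} + 7^{j+1}.
So the formula holds for j+1, and by strong induction x_i = 2·2^i + 7^i for all i ≥ 0.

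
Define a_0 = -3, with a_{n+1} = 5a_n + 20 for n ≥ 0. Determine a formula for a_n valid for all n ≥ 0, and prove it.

Claim: a_n = 2·5^n − 5.

Base case: a_0 = -3, and 2·5^0 − 5 = 2 − 5 = -3.
Assume a_j = 2·5^j − 5 for some j ≥ 0.
Then a_{j+1} = 5a_j + 20 = 5·(2·5^j − 5) + 20 = 10·5^j − 25 + 20 = 2·5^{j+1} − 5.
This completes the inductive step, so a_n = 2·5^n − 5 for all n ≥ 0.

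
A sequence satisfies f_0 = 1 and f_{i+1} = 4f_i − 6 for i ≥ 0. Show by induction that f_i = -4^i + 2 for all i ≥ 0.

Base case: f_0 = 1, and -4^0 + 2 = -1 + 2 = 1.
Assume f_m = -4^m + 2 for some m ≥ 0.
Then f_{m+1} = 4f_m − 6 = 4·(-4^m + 2) − 6 = -4^{m+1} + 8 − 6 = -4^{m+1} + 2.
So the formula holds for m+1, and by induction f_i = -4^i + 2 for all i ≥ 0.

f_i = -4^i + 2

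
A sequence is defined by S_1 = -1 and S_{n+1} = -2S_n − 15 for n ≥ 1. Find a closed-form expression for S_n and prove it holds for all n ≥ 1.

Claim: S_n = -2·(-2)^n − 5.

Base case: S_1 = -1, and -2·(-2)^1 − 5 = 4 − 5 = -1.
Assume S_k = -2·(-2)^k − 5 for some k ≥ 1.
Then S_{k+1} = -2S_k − 15 = -2·(-2·(-2)^k − 5) − 15 = 4·(-2)^k + 10 − 15 = -2·(-2)^{k+1} − 5.
This completes the inductive step, so S_n = -2·(-2)^n − 5 for all n ≥ 1.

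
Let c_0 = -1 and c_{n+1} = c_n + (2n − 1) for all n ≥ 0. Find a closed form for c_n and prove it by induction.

Claim: c_n = n^2 − 2n − 1.

Base case: c_0 = -1, and 0^2 − 2·0 − 1 = -1.
Assume c_k = k^2 − 2k − 1.
Then c_{k+1} = c_k + (2k − 1) = (k^2 − 2k − 1) + (2k − 1) = k^2 − 2,
and (k+1)^2 − 2·(k+1) − 1 = k^2 − 2.
Hence c_n = n^2 − 2n − 1 for every n ≥ 0, by induction.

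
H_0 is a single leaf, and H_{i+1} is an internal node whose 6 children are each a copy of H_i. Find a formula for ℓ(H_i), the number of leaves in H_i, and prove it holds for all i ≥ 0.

Claim: ℓ(H_i) = 6^i.

Base case: ℓ(H_0) = 1, and 6^0 = 1.
Assume ℓ(H_m) = 6^m.
Then ℓ(H_{m+1}) = 6·ℓ(H_m) = 6·6^m = 6^{m+1}.
This completes the inductive step, so ℓ(H_i) = 6^i for all i ≥ 0.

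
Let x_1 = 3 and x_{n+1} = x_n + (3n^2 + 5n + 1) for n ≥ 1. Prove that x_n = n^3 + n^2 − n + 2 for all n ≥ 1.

Base case: x_1 = 3, and 1^3 + 1^2 − 1 + 2 = 3.
Assume x_m = m^3 + m^2 − m + 2.
Then x_{m+1} = x_m + (3m^2 + 5m + 1) = (m^3 + m^2 − m + 2) + (3m^2 + 5m + 1) = m^3 + 4m^2 + 4m + 3,
and (m+1)^3 + (m+1)^2 − (m+1) + 2 = m^3 + 4m^2 + 4m + 3.
By induction, x_n = n^3 + n^2 − n + 2 for all n ≥ 1.

x_n = n^3 + n^2 − n + 2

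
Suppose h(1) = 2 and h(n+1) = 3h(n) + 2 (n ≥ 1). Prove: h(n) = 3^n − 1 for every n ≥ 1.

Base case: h(1) = 2, and 3^1 − 1 = 3 − 1 = 2.
Assume h(m) = 3^m − 1 for some m ≥ 1.
Then h(m+1) = 3h(m) + 2 = 3·(3^m − 1) + 2 = 3^{m+1} − 3 + 2 = 3^{m+1} − 1.
This completes the inductive step, so h(n) = 3^n − 1 for all n ≥ 1.

h(n) = 3^n − 1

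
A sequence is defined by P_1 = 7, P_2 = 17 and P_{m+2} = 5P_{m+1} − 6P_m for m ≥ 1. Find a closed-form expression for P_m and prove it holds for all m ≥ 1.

Claim: P_m = 3^m + 2·2^m.

Base cases: P_1 = 7 and 3^1 + 2·2^1 = 7; P_2 = 17 and 3^2 + 2·2^2 = 17.
Assume P_i = 3^i + 2·2^i for all 1 ≤ i ≤ j, where j ≥ 2.
Then P_{j+1} = 5P_j − 6P_{j−1} = 5·(3^j + 2·2^j) − 6·(3^{j−1} + 2·2^{j−1}) = (5·3 − 6)3^{j−1} + 2·(5·2 − 6)2^{j−1} = 9·3^{j−1} + 8·2^{j−1} = 3^{j+1} + 2·2^{j+1}.
This completes the inductive step, so P_m = 3^m + 2·2^m for all m ≥ 1.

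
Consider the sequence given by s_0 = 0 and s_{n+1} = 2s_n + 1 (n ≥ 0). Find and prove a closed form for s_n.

Claim: s_n = 2^n − 1.

Base case: s_0 = 0, and 2^0 − 1 = 1 − 1 = 0.
Assume s_r = 2^r − 1 for some r ≥ 0.
Then s_{r+1} = 2s_r + 1 = 2·(2^r − 1) + 1 = 2^{r+1} − 2 + 1 = 2^{r+1} − 1.
By induction, s_n = 2^n − 1 for all n ≥ 0.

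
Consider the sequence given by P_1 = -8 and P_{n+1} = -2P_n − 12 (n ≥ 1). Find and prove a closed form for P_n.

Claim: P_n = 2·(-2)^n − 4.

Base case: P_1 = -8, and 2·(-2)^1 − 4 = -4 − 4 = -8.
Assume P_k = 2·(-2)^k − 4 for some k ≥ 1.
Then P_{k+1} = -2P_k − 12 = -2·(2·(-2)^k − 4) − 12 = -4·(-2)^k + 8 − 12 = 2·(-2)^{k+1} − 4.
So the formula holds for k+1, and by induction P_n = 2·(-2)^n − 4 for all n ≥ 1.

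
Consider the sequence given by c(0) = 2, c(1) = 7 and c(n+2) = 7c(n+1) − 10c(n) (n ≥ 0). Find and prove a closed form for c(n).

Claim: c(n) = 5^n + 2^n.

Base cases: c(0) = 2 and 5^0 + 2^0 = 2; c(1) = 7 and 5^1 + 2^1 = 7.
Assume c(j) = 5^j + 2^j for all 0 ≤ j ≤ k, where k ≥ 1.
Then c(k+1) = 7c(k) − 10c(k−1) = 7·(5^k + 2^k) − 10·(5^{k−1} + 2^{k−1}) = (7·5 − 10)5^{k−1} + (7·2 − 10)2^{k−1} = 25·5^{k−1} + 4·2^{k−1} = 5^{k+1} + 2^{k+1}.
So the formula holds for k+1, and by strong induction c(n) = 5^n + 2^n for all n ≥ 0.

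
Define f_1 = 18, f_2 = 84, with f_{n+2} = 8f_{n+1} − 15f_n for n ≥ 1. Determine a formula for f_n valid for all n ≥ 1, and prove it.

Claim: f_n = 3·5^n + 3^n.

Base cases: f_1 = 18 and 3·5^1 + 3^1 = 18; f_2 = 84 and 3·5^2 + 3^2 = 84.
Assume f_j = 3·5^j + 3^j for all 1 ≤ j ≤ r, where r ≥ 2.
Then f_{r+1} = 8f_r − 15f_{r−1} = 8·(3·5^r + 3^r) − 15·(3·5^{r−1} + 3^{r−1}) = 3·(8·5 − 15)5^{r−1} + (8·3 − 15)3^{r−1} = 75·5^{r−1} + 9·3^{r−1} = 3·5^{r+1} + 3^{r+1}.
Hence f_n = 3·5^n + 3^n for every n ≥ 1, by strong induction.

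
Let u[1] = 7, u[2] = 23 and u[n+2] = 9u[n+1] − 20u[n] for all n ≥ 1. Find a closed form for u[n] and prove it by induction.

Claim: u[n] = 3·4^n − 5^n.

Base cases: u[1] = 7 and 3·4^1 − 5^1 = 7; u[2] = 23 and 3·4^2 − 5^2 = 23.
Assume u[i] = 3·4^i − 5^i for all 1 ≤ i ≤ j, where j ≥ 2.
Then u[j+1] = 9u[j] − 20u[j−1] = 9·(3·4^j − 5^j) − 20·(3·4^{j−1} − 5^{j−1}) = 3·(9·4 − 20)4^{j−1} − (9·5 − 20)5^{j−1} = 48·4^{j−1} − 25·5^{j−1} = 3·4^{j+1} − 5^{j+1}.
Hence u[n] = 3·4^n − 5^n for every n ≥ 1, by strong induction.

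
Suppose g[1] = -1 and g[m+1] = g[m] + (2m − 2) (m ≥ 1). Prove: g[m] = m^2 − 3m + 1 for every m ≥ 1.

Base case: g[1] = -1, and 1^2 − 3·1 + 1 = -1.
Assume g[j] = j^2 − 3j + 1.
Then g[j+1] = g[j] + (2j − 2) = (j^2 − 3j + 1) + (2j − 2) = j^2 − j − 1,
and (j+1)^2 − 3·(j+1) + 1 = j^2 − j − 1.
This completes the inductive step, so g[m] = m^2 − 3m + 1 for all m ≥ 1.

g[m] = m^2 − 3m + 1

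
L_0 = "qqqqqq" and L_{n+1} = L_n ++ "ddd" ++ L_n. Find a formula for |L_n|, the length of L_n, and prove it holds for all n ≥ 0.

Claim: |L_n| = 9·2^n − 3.

Base case: |L_0| = 6, and 9·2^0 − 3 = 6.
Assume |L_k| = 9·2^k − 3.
Then |L_{k+1}| = |L_k| + 3 + |L_k| = 2|L_k| + 3 = 2(9·2^k − 3) + 3 = 9·2^{k+1} − 6 + 3 = 9·2^{k+1} − 3.
By induction, |L_n| = 9·2^n − 3 for all n ≥ 0.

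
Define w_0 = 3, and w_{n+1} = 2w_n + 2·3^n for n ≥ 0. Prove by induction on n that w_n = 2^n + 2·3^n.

Base case: w_0 = 3, and 2^0 + 2·3^0 = 1 + 2 = 3.
Assume w_m = 2^m + 2·3^m for some m ≥ 0.
Then w_{m+1} = 2w_m + 2·3^m = 2·(2^m + 2·3^m) + 2·3^m = 2^{m+1} + 4·3^m + 2·3^m = 2^{m+1} + 6·3^m = 2^{m+1} + 2·3^{m+1}.
This completes the inductive step, so w_n = 2^n + 2·3^n for all n ≥ 0.

w_n = 2^n + 2·3^n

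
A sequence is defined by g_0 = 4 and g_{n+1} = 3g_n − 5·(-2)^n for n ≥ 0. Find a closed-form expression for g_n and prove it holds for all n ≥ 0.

Claim: g_n = 3·3^n + (-2)^n.

Base case: g_0 = 4, and 3·3^0 + (-2)^0 = 3 + 1 = 4.
Assume g_k = 3·3^k + (-2)^k for some k ≥ 0.
Then g_{k+1} = 3g_k − 5·(-2)^k = 3·(3·3^k + (-2)^k) − 5·(-2)^k = 3·3^{k+1} + 3·(-2)^k − 5·(-2)^k = 3·3^{k+1} − 2·(-2)^k = 3·3^{k+1} + (-2)^{k+1}.
By induction, g_n = 3·3^n + (-2)^n for all n ≥ 0.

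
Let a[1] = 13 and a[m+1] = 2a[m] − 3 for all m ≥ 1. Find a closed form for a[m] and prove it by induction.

Claim: a[m] = 5·2^m + 3.

Base case: a[1] = 13, and 5·2^1 + 3 = 10 + 3 = 13.
Assume a[k] = 5·2^k + 3 for some k ≥ 1.
Then a[k+1] = 2a[k] − 3 = 2·(5·2^k + 3) − 3 = 10·2^k + 6 − 3 = 5·2^{k+1} + 3.
Hence a[m] = 5·2^m + 3 for every m ≥ 1, by induction.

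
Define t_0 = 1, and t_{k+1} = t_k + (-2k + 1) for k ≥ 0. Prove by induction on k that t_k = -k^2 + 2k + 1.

Base case: t_0 = 1, and -0^2 + 2·0 + 1 = 1.
Assume t_m = -m^2 + 2m + 1.
Then t_{m+1} = t_m + (-2m + 1) = (-m^2 + 2m + 1) + (-2m + 1) = -m^2 + 2,
and -(m+1)^2 + 2·(m+1) + 1 = -m^2 + 2.
By induction, t_k = -k^2 + 2k + 1 for all k ≥ 0.

t_k = -k^2 + 2k + 1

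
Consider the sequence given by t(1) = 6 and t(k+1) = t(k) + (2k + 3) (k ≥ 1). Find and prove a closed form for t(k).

Claim: t(k) = k^2 + 2k + 3.

Base case: t(1) = 6, and 1^2 + 2·1 + 3 = 6.
Assume t(r) = r^2 + 2r + 3.
Then t(r+1) = t(r) + (2r + 3) = (r^2 + 2r + 3) + (2r + 3) = r^2 + 4r + 6,
and (r+1)^2 + 2·(r+1) + 3 = r^2 + 4r + 6.
This completes the inductive step, so t(k) = k^2 + 2k + 3 for all k ≥ 1.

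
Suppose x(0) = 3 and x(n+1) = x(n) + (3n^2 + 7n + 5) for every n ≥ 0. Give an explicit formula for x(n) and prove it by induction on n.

Claim: x(n) = n^3 + 2n^2 + 2n + 3.

Base case: x(0) = 3, and 0^3 + 2·0^2 + 2·0 + 3 = 3.
Assume x(m) = m^3 + 2m^2 + 2m + 3.
Then x(m+1) = x(m) + (3m^2 + 7m + 5) = (m^3 + 2m^2 + 2m + 3) + (3m^2 + 7m + 5) = m^3 + 5m^2 + 9m + 8,
and (m+1)^3 + 2·(m+1)^2 + 2·(m+1) + 3 = m^3 + 5m^2 + 9m + 8.
By induction, x(n) = n^3 + 2n^2 + 2n + 3 for all n ≥ 0.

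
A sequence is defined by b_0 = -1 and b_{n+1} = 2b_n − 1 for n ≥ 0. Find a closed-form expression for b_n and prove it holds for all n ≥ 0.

Claim: b_n = -2^{n+1} + 1.

Base case: b_0 = -1, and -2^{0+1} + 1 = -2 + 1 = -1.
Assume b_r = -2^{r+1} + 1 for some r ≥ 0.
Then b_{r+1} = 2b_r − 1 = 2·(-2^{r+1} + 1) − 1 = -2^{r+2} + 2 − 1 = -2^{r+2} + 1.
Hence b_n = -2^{n+1} + 1 for every n ≥ 0, by induction.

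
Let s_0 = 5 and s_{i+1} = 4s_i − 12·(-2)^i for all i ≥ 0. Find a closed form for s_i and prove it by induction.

Claim: s_i = 3·4^i + 2·(-2)^i.

Base case: s_0 = 5, and 3·4^0 + 2·(-2)^0 = 3 + 2 = 5.
Assume s_j = 3·4^j + 2·(-2)^j for some j ≥ 0.
Then s_{j+1} = 4s_j − 12·(-2)^j = 4·(3·4^j + 2·(-2)^j) − 12·(-2)^j = 3·4^{j+1} + 8·(-2)^j − 12·(-2)^j = 3·4^{j+1} − 4·(-2)^j = 3·4^{j+1} + 2·(-2)^{j+1}.
By induction, s_i = 3·4^i + 2·(-2)^i for all i ≥ 0.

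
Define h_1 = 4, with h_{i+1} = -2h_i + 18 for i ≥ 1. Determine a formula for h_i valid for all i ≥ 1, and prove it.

Claim: h_i = (-2)^i + 6.

Base case: h_1 = 4, and (-2)^1 + 6 = -2 + 6 = 4.
Assume h_m = (-2)^m + 6 for some m ≥ 1.
Then h_{m+1} = -2h_m + 18 = -2·((-2)^m + 6) + 18 = -2·(-2)^m − 12 + 18 = (-2)^{m+1} + 6.
So the formula holds for m+1, and by induction h_i = (-2)^i + 6 for all i ≥ 1.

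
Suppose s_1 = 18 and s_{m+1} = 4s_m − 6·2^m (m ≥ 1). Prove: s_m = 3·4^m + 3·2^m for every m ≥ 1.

Base case: s_1 = 18, and 3·4^1 + 3·2^1 = 12 + 6 = 18.
Assume s_r = 3·4^r + 3·2^r for some r ≥ 1.
Then s_{r+1} = 4s_r − 6·2^r = 4·(3·4^r + 3·2^r) − 6·2^r = 3·4^{r+1} + 12·2^r − 6·2^r = 3·4^{r+1} + 6·2^r = 3·4^{r+1} + 3·2^{r+1}.
Hence s_m = 3·4^m + 3·2^m for every m ≥ 1, by induction.

s_m = 3·4^m + 3·2^m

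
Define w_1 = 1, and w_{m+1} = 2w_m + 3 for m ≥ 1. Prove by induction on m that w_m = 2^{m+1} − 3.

Base case: w_1 = 1, and 2^{1+1} − 3 = 4 − 3 = 1.
Assume w_j = 2^{j+1} − 3 for some j ≥ 1.
Then w_{j+1} = 2w_j + 3 = 2·(2^{j+1} − 3) + 3 = 2^{j+2} − 6 + 3 = 2^{j+2} − 3.
By induction, w_m = 2^{m+1} − 3 for all m ≥ 1.

w_m = 2^{m+1} − 3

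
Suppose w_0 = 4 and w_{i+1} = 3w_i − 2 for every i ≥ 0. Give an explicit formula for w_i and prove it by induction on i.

Claim: w_i = 3^{i+1} + 1.

Base case: w_0 = 4, and 3^{0+1} + 1 = 3 + 1 = 4.
Assume w_k = 3^{k+1} + 1 for some k ≥ 0.
Then w_{k+1} = 3w_k − 2 = 3·(3^{k+1} + 1) − 2 = 3^{k+2} + 3 − 2 = 3^{k+2} + 1.
By induction, w_i = 3^{i+1} + 1 for all i ≥ 0.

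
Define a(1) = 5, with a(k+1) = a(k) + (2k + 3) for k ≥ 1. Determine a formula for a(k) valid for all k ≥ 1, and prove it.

Claim: a(k) = k^2 + 2k + 2.

Base case: a(1) = 5, and 1^2 + 2·1 + 2 = 5.
Assume a(j) = j^2 + 2j + 2.
Then a(j+1) = a(j) + (2j + 3) = (j^2 + 2j + 2) + (2j + 3) = j^2 + 4j + 5,
and (j+1)^2 + 2·(j+1) + 2 = j^2 + 4j + 5.
By induction, a(k) = k^2 + 2k + 2 for all k ≥ 1.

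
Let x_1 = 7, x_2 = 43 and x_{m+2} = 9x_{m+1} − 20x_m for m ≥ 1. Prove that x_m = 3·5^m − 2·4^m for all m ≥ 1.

Base cases: x_1 = 7 and 3·5^1 − 2·4^1 = 7; x_2 = 43 and 3·5^2 − 2·4^2 = 43.
Assume x_j = 3·5^j − 2·4^j for all 1 ≤ j ≤ k, where k ≥ 2.
Then x_{k+1} = 9x_k − 20x_{k−1} = 9·(3·5^k − 2·4^k) − 20·(3·5^{k−1} − 2·4^{k−1}) = 3·(9·5 − 20)5^{k−1} − 2·(9·4 − 20)4^{k−1} = 75·5^{k−1} − 32·4^{k−1} = 3·5^{k+1} − 2·4^{k+1}.
This completes the inductive step, so x_m = 3·5^m − 2·4^m for all m ≥ 1.

x_m = 3·5^m − 2·4^m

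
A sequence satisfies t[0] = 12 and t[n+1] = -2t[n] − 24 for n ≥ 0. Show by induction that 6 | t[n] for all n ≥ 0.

Base case: t[0] = 12 = 6·2, so 6 | t[0].
Assume 6 | t[m], so t[m] = 6s for some integer s.
Then t[m+1] = -2t[m] − 24 = -2·(6s) − 24 = 6(-2s − 4), so 6 | t[m+1].
So the property holds for m+1, and by induction 6 | t[n] for all n ≥ 0.

6 | t[n]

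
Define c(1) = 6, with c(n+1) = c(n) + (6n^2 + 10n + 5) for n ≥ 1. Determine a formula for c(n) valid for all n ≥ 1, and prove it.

Claim: c(n) = 2n^3 + 2n^2 + n + 1.

Base case: c(1) = 6, and 2·1^3 + 2·1^2 + 1 + 1 = 6.
Assume c(r) = 2r^3 + 2r^2 + r + 1.
Then c(r+1) = c(r) + (6r^2 + 10r + 5) = (2r^3 + 2r^2 + r + 1) + (6r^2 + 10r + 5) = 2r^3 + 8r^2 + 11r + 6,
and 2·(r+1)^3 + 2·(r+1)^2 + (r+1) + 1 = 2r^3 + 8r^2 + 11r + 6.
This completes the inductive step, so c(n) = 2n^3 + 2n^2 + n + 1 for all n ≥ 1.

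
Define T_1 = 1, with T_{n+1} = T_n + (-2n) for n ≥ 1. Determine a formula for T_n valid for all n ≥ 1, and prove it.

Claim: T_n = -n^2 + n + 1.

Base case: T_1 = 1, and -1^2 + 1 + 1 = 1.
Assume T_m = -m^2 + m + 1.
Then T_{m+1} = T_m + (-2m) = (-m^2 + m + 1) + (-2m) = -m^2 − m + 1,
and -(m+1)^2 + (m+1) + 1 = -m^2 − m + 1.
This completes the inductive step, so T_n = -n^2 + n + 1 for all n ≥ 1.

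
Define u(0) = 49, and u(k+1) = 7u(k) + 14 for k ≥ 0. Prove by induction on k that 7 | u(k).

Base case: u(0) = 49 = 7·7, so 7 | u(0).
Assume 7 | u(j), so u(j) = 7t for some integer t.
Then u(j+1) = 7u(j) + 14 = 7·(7t) + 14 = 7(7t + 2), so 7 | u(j+1).
This completes the inductive step, so 7 | u(k) for all k ≥ 0.

7 | u(k)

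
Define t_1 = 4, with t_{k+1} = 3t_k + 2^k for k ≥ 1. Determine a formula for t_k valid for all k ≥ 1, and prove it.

Claim: t_k = 2·3^k − 2^k.

Base case: t_1 = 4, and 2·3^1 − 2^1 = 6 − 2 = 4.
Assume t_j = 2·3^j − 2^j for some j ≥ 1.
Then t_{j+1} = 3t_j + 2^j = 3·(2·3^j − 2^j) + 2^j = 2·3^{j+1} − 3·2^j + 2^j = 2·3^{j+1} − 2·2^j = 2·3^{j+1} − 2^{j+1}.
So the formula holds for j+1, and by induction t_k = 2·3^k − 2^k for all k ≥ 1.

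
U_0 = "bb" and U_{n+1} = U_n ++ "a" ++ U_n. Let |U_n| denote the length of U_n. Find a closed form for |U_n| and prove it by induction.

Claim: |U_n| = 3·2^n − 1.

Base case: |U_0| = 2, and 3·2^0 − 1 = 2.
Assume |U_m| = 3·2^m − 1.
Then |U_{m+1}| = |U_m| + 1 + |U_m| = 2|U_m| + 1 = 2(3·2^m − 1) + 1 = 3·2^{m+1} − 2 + 1 = 3·2^{m+1} − 1.
So the formula holds for m+1, and by induction |U_n| = 3·2^n − 1 for all n ≥ 0.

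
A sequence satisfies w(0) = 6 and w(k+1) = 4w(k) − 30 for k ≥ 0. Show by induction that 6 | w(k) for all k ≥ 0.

Base case: w(0) = 6 = 6·1, so 6 | w(0).
Assume 6 | w(j), so w(j) = 6t for some integer t.
Then w(j+1) = 4w(j) − 30 = 4·(6t) − 30 = 6(4t − 5), so 6 | w(j+1).
By induction, 6 | w(k) for all k ≥ 0.

6 | w(k)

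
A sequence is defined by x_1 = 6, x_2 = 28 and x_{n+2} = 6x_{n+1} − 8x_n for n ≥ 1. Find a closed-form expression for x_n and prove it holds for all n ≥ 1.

Claim: x_n = 2·4^n − 2^n.

Base cases: x_1 = 6 and 2·4^1 − 2^1 = 6; x_2 = 28 and 2·4^2 − 2^2 = 28.
Assume x_j = 2·4^j − 2^j for all 1 ≤ j ≤ k, where k ≥ 2.
Then x_{k+1} = 6x_k − 8x_{k−1} = 6·(2·4^k − 2^k) − 8·(2·4^{k−1} − 2^{k−1}) = 2·(6·4 − 8)4^{k−1} − (6·2 − 8)2^{k−1} = 32·4^{k−1} − 4·2^{k−1} = 2·4^{k+1} − 2^{k+1}.
Hence x_n = 2·4^n − 2^n for every n ≥ 1, by strong induction.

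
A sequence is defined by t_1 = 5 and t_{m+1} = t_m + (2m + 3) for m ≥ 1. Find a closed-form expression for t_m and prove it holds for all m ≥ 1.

Claim: t_m = m^2 + 2m + 2.

Base case: t_1 = 5, and 1^2 + 2·1 + 2 = 5.
Assume t_k = k^2 + 2k + 2.
Then t_{k+1} = t_k + (2k + 3) = (k^2 + 2k + 2) + (2k + 3) = k^2 + 4k + 5,
and (k+1)^2 + 2·(k+1) + 2 = k^2 + 4k + 5.
Hence t_m = m^2 + 2m + 2 for every m ≥ 1, by induction.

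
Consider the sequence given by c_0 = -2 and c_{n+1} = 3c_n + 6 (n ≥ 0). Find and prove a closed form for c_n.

Claim: c_n = 3^n − 3.

Base case: c_0 = -2, and 3^0 − 3 = 1 − 3 = -2.
Assume c_j = 3^j − 3 for some j ≥ 0.
Then c_{j+1} = 3c_j + 6 = 3·(3^j − 3) + 6 = 3^{j+1} − 9 + 6 = 3^{j+1} − 3.
This completes the inductive step, so c_n = 3^n − 3 for all n ≥ 0.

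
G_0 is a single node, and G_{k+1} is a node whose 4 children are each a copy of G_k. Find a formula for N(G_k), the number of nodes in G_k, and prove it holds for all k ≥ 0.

Claim: N(G_k) = (4^{k+1} − 1)/3.

Base case: N(G_0) = 1, and (4^{0+1} − 1)/3 = 1.
Assume N(G_m) = (4^{m+1} − 1)/3.
Then N(G_{m+1}) = 1 + 4N(G_m) = 1 + 4·(4^{m+1} − 1)/3 = 1 + (4^{m+2} − 4)/3 = (3 + 4^{m+2} − 4)/3 = (4^{m+2} − 1)/3.
Hence N(G_k) = (4^{k+1} − 1)/3 for every k ≥ 0, by induction.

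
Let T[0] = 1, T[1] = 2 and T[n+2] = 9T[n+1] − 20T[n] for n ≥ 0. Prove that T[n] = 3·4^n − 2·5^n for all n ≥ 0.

Base cases: T[0] = 1 and 3·4^0 − 2·5^0 = 1; T[1] = 2 and 3·4^1 − 2·5^1 = 2.
Assume T[j] = 3·4^j − 2·5^j for all 0 ≤ j ≤ m, where m ≥ 1.
Then T[m+1] = 9T[m] − 20T[m−1] = 9·(3·4^m − 2·5^m) − 20·(3·4^{m−1} − 2·5^{m−1}) = 3·(9·4 − 20)4^{m−1} − 2·(9·5 − 20)5^{m−1} = 48·4^{m−1} − 50·5^{m−1} = 3·4^{m+1} − 2·5^{m+1}.
By strong induction, T[n] = 3·4^n − 2·5^n for all n ≥ 0.

T[n] = 3·4^n − 2·5^n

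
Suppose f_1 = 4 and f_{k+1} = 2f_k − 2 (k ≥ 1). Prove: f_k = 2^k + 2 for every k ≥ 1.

Base case: f_1 = 4, and 2^1 + 2 = 2 + 2 = 4.
Assume f_m = 2^m + 2 for some m ≥ 1.
Then f_{m+1} = 2f_m − 2 = 2·(2^m + 2) − 2 = 2^{m+1} + 4 − 2 = 2^{m+1} + 2.
So the formula holds for m+1, and by induction f_k = 2^k + 2 for all k ≥ 1.

f_k = 2^k + 2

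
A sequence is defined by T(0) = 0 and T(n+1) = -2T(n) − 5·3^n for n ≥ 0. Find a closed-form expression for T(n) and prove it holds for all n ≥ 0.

Claim: T(n) = (-2)^n − 3^n.

Base case: T(0) = 0, and (-2)^0 − 3^0 = 1 − 1 = 0.
Assume T(m) = (-2)^m − 3^m for some m ≥ 0.
Then T(m+1) = -2T(m) − 5·3^m = -2·((-2)^m − 3^m) − 5·3^m = (-2)^{m+1} + 2·3^m − 5·3^m = (-2)^{m+1} − 3·3^m = (-2)^{m+1} − 3^{m+1}.
Hence T(n) = (-2)^n − 3^n for every n ≥ 0, by induction.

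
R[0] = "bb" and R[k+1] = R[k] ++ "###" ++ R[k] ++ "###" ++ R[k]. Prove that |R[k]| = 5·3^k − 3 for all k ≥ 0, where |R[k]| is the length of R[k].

Base case: |R[0]| = 2, and 5·3^0 − 3 = 2.
Assume |R[j]| = 5·3^j − 3.
Then |R[j+1]| = 3|R[j]| + 6 = 3(5·3^j − 3) + 6 = 5·3^{j+1} − 9 + 6 = 5·3^{j+1} − 3.
Hence |R[k]| = 5·3^k − 3 for every k ≥ 0, by induction.

|R[k]| = 5·3^k − 3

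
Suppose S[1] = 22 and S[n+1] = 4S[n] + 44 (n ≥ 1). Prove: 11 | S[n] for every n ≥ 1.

Base case: S[1] = 22 = 11·2, so 11 | S[1].
Assume 11 | S[k], so S[k] = 11t for some integer t.
Then S[k+1] = 4S[k] + 44 = 4·(11t) + 44 = 11(4t + 4), so 11 | S[k+1].
So the property holds for k+1, and by induction 11 | S[n] for all n ≥ 1.

11 | S[n]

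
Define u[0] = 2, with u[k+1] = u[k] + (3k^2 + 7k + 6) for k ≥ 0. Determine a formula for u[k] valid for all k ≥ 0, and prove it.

Claim: u[k] = k^3 + 2k^2 + 3k + 2.

Base case: u[0] = 2, and 0^3 + 2·0^2 + 3·0 + 2 = 2.
Assume u[j] = j^3 + 2j^2 + 3j + 2.
Then u[j+1] = u[j] + (3j^2 + 7j + 6) = (j^3 + 2j^2 + 3j + 2) + (3j^2 + 7j + 6) = j^3 + 5j^2 + 10j + 8,
and (j+1)^3 + 2·(j+1)^2 + 3·(j+1) + 2 = j^3 + 5j^2 + 10j + 8.
Hence u[k] = k^3 + 2k^2 + 3k + 2 for every k ≥ 0, by induction.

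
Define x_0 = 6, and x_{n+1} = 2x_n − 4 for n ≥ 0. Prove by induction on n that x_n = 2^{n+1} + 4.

Base case: x_0 = 6, and 2^{0+1} + 4 = 2 + 4 = 6.
Assume x_j = 2^{j+1} + 4 for some j ≥ 0.
Then x_{j+1} = 2x_j − 4 = 2·(2^{j+1} + 4) − 4 = 2^{j+2} + 8 − 4 = 2^{j+2} + 4.
By induction, x_n = 2^{n+1} + 4 for all n ≥ 0.

x_n = 2^{n+1} + 4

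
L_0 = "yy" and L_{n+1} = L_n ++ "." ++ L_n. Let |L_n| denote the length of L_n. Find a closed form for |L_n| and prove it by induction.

Claim: |L_n| = 3·2^n − 1.

Base case: |L_0| = 2, and 3·2^0 − 1 = 2.
Assume |L_k| = 3·2^k − 1.
Then |L_{k+1}| = |L_k| + 1 + |L_k| = 2|L_k| + 1 = 2(3·2^k − 1) + 1 = 3·2^{k+1} − 2 + 1 = 3·2^{k+1} − 1.
By induction, |L_n| = 3·2^n − 1 for all n ≥ 0.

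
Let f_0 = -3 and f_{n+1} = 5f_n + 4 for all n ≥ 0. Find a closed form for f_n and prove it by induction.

Claim: f_n = -2·5^n − 1.

Base case: f_0 = -3, and -2·5^0 − 1 = -2 − 1 = -3.
Assume f_r = -2·5^r − 1 for some r ≥ 0.
Then f_{r+1} = 5f_r + 4 = 5·(-2·5^r − 1) + 4 = -10·5^r − 5 + 4 = -2·5^{r+1} − 1.
This completes the inductive step, so f_n = -2·5^n − 1 for all n ≥ 0.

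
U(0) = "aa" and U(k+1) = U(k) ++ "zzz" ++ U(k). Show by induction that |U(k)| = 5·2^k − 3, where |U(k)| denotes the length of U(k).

Base case: |U(0)| = 2, and 5·2^0 − 3 = 2.
Assume |U(j)| = 5·2^j − 3.
Then |U(j+1)| = |U(j)| + 3 + |U(j)| = 2|U(j)| + 3 = 2(5·2^j − 3) + 3 = 5·2^{j+1} − 6 + 3 = 5·2^{j+1} − 3.
So the formula holds for j+1, and by induction |U(k)| = 5·2^k − 3 for all k ≥ 0.

|U(k)| = 5·2^k − 3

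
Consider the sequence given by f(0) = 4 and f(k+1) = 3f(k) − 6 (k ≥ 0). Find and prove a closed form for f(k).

Claim: f(k) = 3^k + 3.

Base case: f(0) = 4, and 3^0 + 3 = 1 + 3 = 4.
Assume f(j) = 3^j + 3 for some j ≥ 0.
Then f(j+1) = 3f(j) − 6 = 3·(3^j + 3) − 6 = 3^{j+1} + 9 − 6 = 3^{j+1} + 3.
So the formula holds for j+1, and by induction f(k) = 3^k + 3 for all k ≥ 0.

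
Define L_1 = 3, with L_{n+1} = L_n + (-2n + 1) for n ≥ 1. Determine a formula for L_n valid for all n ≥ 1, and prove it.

Claim: L_n = -n^2 + 2n + 2.

Base case: L_1 = 3, and -1^2 + 2·1 + 2 = 3.
Assume L_j = -j^2 + 2j + 2.
Then L_{j+1} = L_j + (-2j + 1) = (-j^2 + 2j + 2) + (-2j + 1) = -j^2 + 3,
and -(j+1)^2 + 2·(j+1) + 2 = -j^2 + 3.
Hence L_n = -n^2 + 2n + 2 for every n ≥ 1, by induction.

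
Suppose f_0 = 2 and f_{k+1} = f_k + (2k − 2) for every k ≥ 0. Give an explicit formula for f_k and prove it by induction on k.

Claim: f_k = k^2 − 3k + 2.

Base case: f_0 = 2, and 0^2 − 3·0 + 2 = 2.
Assume f_j = j^2 − 3j + 2.
Then f_{j+1} = f_j + (2j − 2) = (j^2 − 3j + 2) + (2j − 2) = j^2 − j,
and (j+1)^2 − 3·(j+1) + 2 = j^2 − j.
Hence f_k = k^2 − 3k + 2 for every k ≥ 0, by induction.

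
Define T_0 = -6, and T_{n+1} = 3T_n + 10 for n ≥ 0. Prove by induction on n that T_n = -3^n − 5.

Base case: T_0 = -6, and -3^0 − 5 = -1 − 5 = -6.
Assume T_j = -3^j − 5 for some j ≥ 0.
Then T_{j+1} = 3T_j + 10 = 3·(-3^j − 5) + 10 = -3^{j+1} − 15 + 10 = -3^{j+1} − 5.
By induction, T_n = -3^n − 5 for all n ≥ 0.

T_n = -3^n − 5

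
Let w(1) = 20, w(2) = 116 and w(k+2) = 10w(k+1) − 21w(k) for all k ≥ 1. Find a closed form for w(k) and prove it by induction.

Claim: w(k) = 2·7^k + 2·3^k.

Base cases: w(1) = 20 and 2·7^1 + 2·3^1 = 20; w(2) = 116 and 2·7^2 + 2·3^2 = 116.
Assume w(i) = 2·7^i + 2·3^i for all 1 ≤ i ≤ j, where j ≥ 2.
Then w(j+1) = 10w(j) − 21w(j−1) = 10·(2·7^j + 2·3^j) − 21·(2·7^{j−1} + 2·3^{j−1}) = 2·(10·7 − 21)7^{j−1} + 2·(10·3 − 21)3^{j−1} = 98·7^{j−1} + 18·3^{j−1} = 2·7^{j+1} + 2·3^{j+1}.
Hence w(k) = 2·7^k + 2·3^k for every k ≥ 1, by strong induction.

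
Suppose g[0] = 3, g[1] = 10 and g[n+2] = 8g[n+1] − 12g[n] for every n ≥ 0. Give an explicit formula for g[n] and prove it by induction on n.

Claim: g[n] = 6^n + 2·2^n.

Base cases: g[0] = 3 and 6^0 + 2·2^0 = 3; g[1] = 10 and 6^1 + 2·2^1 = 10.
Assume g[i] = 6^i + 2·2^i for all 0 ≤ i ≤ j, where j ≥ 1.
Then g[j+1] = 8g[j] − 12g[j−1] = 8·(6^j + 2·2^j) − 12·(6^{j−1} + 2·2^{j−1}) = (8·6 − 12)6^{j−1} + 2·(8·2 − 12)2^{j−1} = 36·6^{j−1} + 8·2^{j−1} = 6^{j+1} + 2·2^{j+1}.
So the formula holds for j+1, and by strong induction g[n] = 6^n + 2·2^n for all n ≥ 0.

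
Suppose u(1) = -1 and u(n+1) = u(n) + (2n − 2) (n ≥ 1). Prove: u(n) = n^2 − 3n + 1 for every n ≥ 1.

Base case: u(1) = -1, and 1^2 − 3·1 + 1 = -1.
Assume u(r) = r^2 − 3r + 1.
Then u(r+1) = u(r) + (2r − 2) = (r^2 − 3r + 1) + (2r − 2) = r^2 − r − 1,
and (r+1)^2 − 3·(r+1) + 1 = r^2 − r − 1.
This completes the inductive step, so u(n) = n^2 − 3n + 1 for all n ≥ 1.

u(n) = n^2 − 3n + 1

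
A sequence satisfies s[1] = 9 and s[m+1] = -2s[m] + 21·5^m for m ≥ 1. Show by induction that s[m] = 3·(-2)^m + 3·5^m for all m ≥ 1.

Base case: s[1] = 9, and 3·(-2)^1 + 3·5^1 = -6 + 15 = 9.
Assume s[k] = 3·(-2)^k + 3·5^k for some k ≥ 1.
Then s[k+1] = -2s[k] + 21·5^k = -2·(3·(-2)^k + 3·5^k) + 21·5^k = 3·(-2)^{k+1} − 6·5^k + 21·5^k = 3·(-2)^{k+1} + 15·5^k = 3·(-2)^{k+1} + 3·5^{k+1}.
By induction, s[m] = 3·(-2)^m + 3·5^m for all m ≥ 1.

s[m] = 3·(-2)^m + 3·5^m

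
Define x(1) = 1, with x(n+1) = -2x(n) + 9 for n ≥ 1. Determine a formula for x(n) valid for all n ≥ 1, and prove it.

Claim: x(n) = (-2)^n + 3.

Base case: x(1) = 1, and (-2)^1 + 3 = -2 + 3 = 1.
Assume x(k) = (-2)^k + 3 for some k ≥ 1.
Then x(k+1) = -2x(k) + 9 = -2·((-2)^k + 3) + 9 = -2·(-2)^k − 6 + 9 = (-2)^{k+1} + 3.
This completes the inductive step, so x(n) = (-2)^n + 3 for all n ≥ 1.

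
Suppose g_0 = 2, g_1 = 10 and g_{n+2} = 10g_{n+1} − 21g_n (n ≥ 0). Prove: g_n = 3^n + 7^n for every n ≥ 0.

Base cases: g_0 = 2 and 3^0 + 7^0 = 2; g_1 = 10 and 3^1 + 7^1 = 10.
Assume g_j = 3^j + 7^j for all 0 ≤ j ≤ m, where m ≥ 1.
Then g_{m+1} = 10g_m − 21g_{m−1} = 10·(3^m + 7^m) − 21·(3^{m−1} + 7^{m−1}) = (10·3 − 21)3^{m−1} + (10·7 − 21)7^{m−1} = 9·3^{m−1} + 49·7^{m−1} = 3^{m+1} + 7^{m+1}.
Hence g_n = 3^n + 7^n for every n ≥ 0, by strong induction.

g_n = 3^n + 7^n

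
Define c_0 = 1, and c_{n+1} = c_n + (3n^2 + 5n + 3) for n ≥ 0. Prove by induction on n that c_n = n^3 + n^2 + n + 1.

Base case: c_0 = 1, and 0^3 + 0^2 + 0 + 1 = 1.
Assume c_r = r^3 + r^2 + r + 1.
Then c_{r+1} = c_r + (3r^2 + 5r + 3) = (r^3 + r^2 + r + 1) + (3r^2 + 5r + 3) = r^3 + 4r^2 + 6r + 4,
and (r+1)^3 + (r+1)^2 + (r+1) + 1 = r^3 + 4r^2 + 6r + 4.
By induction, c_n = n^3 + n^2 + n + 1 for all n ≥ 0.

c_n = n^3 + n^2 + n + 1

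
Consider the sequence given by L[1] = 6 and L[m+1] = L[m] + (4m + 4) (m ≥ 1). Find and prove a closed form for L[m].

Claim: L[m] = 2m^2 + 2m + 2.

Base case: L[1] = 6, and 2·1^2 + 2·1 + 2 = 6.
Assume L[r] = 2r^2 + 2r + 2.
Then L[r+1] = L[r] + (4r + 4) = (2r^2 + 2r + 2) + (4r + 4) = 2r^2 + 6r + 6,
and 2·(r+1)^2 + 2·(r+1) + 2 = 2r^2 + 6r + 6.
Hence L[m] = 2m^2 + 2m + 2 for every m ≥ 1, by induction.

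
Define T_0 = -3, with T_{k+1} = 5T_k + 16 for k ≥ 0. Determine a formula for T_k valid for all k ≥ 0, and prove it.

Claim: T_k = 5^k − 4.

Base case: T_0 = -3, and 5^0 − 4 = 1 − 4 = -3.
Assume T_j = 5^j − 4 for some j ≥ 0.
Then T_{j+1} = 5T_j + 16 = 5·(5^j − 4) + 16 = 5^{j+1} − 20 + 16 = 5^{j+1} − 4.
This completes the inductive step, so T_k = 5^k − 4 for all k ≥ 0.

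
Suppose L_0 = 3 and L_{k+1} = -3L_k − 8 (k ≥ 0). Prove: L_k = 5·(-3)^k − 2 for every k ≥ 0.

Base case: L_0 = 3, and 5·(-3)^0 − 2 = 5 − 2 = 3.
Assume L_r = 5·(-3)^r − 2 for some r ≥ 0.
Then L_{r+1} = -3L_r − 8 = -3·(5·(-3)^r − 2) − 8 = -15·(-3)^r + 6 − 8 = 5·(-3)^{r+1} − 2.
So the formula holds for r+1, and by induction L_k = 5·(-3)^k − 2 for all k ≥ 0.

L_k = 5·(-3)^k − 2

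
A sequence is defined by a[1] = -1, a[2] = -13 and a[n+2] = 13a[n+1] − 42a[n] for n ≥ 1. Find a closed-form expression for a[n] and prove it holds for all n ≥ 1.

Claim: a[n] = 6^n − 7^n.

Base cases: a[1] = -1 and 6^1 − 7^1 = -1; a[2] = -13 and 6^2 − 7^2 = -13.
Assume a[j] = 6^j − 7^j for all 1 ≤ j ≤ k, where k ≥ 2.
Then a[k+1] = 13a[k] − 42a[k−1] = 13·(6^k − 7^k) − 42·(6^{k−1} − 7^{k−1}) = (13·6 − 42)6^{k−1} − (13·7 − 42)7^{k−1} = 36·6^{k−1} − 49·7^{k−1} = 6^{k+1} − 7^{k+1}.
So the formula holds for k+1, and by strong induction a[n] = 6^n − 7^n for all n ≥ 1.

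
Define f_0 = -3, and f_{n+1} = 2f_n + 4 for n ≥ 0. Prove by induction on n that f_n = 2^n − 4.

Base case: f_0 = -3, and 2^0 − 4 = 1 − 4 = -3.
Assume f_j = 2^j − 4 for some j ≥ 0.
Then f_{j+1} = 2f_j + 4 = 2·(2^j − 4) + 4 = 2^{j+1} − 8 + 4 = 2^{j+1} − 4.
So the formula holds for j+1, and by induction f_n = 2^n − 4 for all n ≥ 0.

f_n = 2^n − 4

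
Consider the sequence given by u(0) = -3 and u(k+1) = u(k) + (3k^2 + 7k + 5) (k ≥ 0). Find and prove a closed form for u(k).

Claim: u(k) = k^3 + 2k^2 + 2k − 3.

Base case: u(0) = -3, and 0^3 + 2·0^2 + 2·0 − 3 = -3.
Assume u(j) = j^3 + 2j^2 + 2j − 3.
Then u(j+1) = u(j) + (3j^2 + 7j + 5) = (j^3 + 2j^2 + 2j − 3) + (3j^2 + 7j + 5) = j^3 + 5j^2 + 9j + 2,
and (j+1)^3 + 2·(j+1)^2 + 2·(j+1) − 3 = j^3 + 5j^2 + 9j + 2.
Hence u(k) = k^3 + 2k^2 + 2k − 3 for every k ≥ 0, by induction.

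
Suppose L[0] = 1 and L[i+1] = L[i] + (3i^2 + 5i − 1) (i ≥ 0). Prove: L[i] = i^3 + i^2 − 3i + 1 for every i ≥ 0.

Base case: L[0] = 1, and 0^3 + 0^2 − 3·0 + 1 = 1.
Assume L[k] = k^3 + k^2 − 3k + 1.
Then L[k+1] = L[k] + (3k^2 + 5k − 1) = (k^3 + k^2 − 3k + 1) + (3k^2 + 5k − 1) = k^3 + 4k^2 + 2k,
and (k+1)^3 + (k+1)^2 − 3·(k+1) + 1 = k^3 + 4k^2 + 2k.
This completes the inductive step, so L[i] = i^3 + i^2 − 3i + 1 for all i ≥ 0.

L[i] = i^3 + i^2 − 3i + 1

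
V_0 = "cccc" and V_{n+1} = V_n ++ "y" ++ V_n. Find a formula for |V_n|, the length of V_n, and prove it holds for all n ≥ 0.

Claim: |V_n| = 5·2^n − 1.

Base case: |V_0| = 4, and 5·2^0 − 1 = 4.
Assume |V_j| = 5·2^j − 1.
Then |V_{j+1}| = |V_j| + 1 + |V_j| = 2|V_j| + 1 = 2(5·2^j − 1) + 1 = 5·2^{j+1} − 2 + 1 = 5·2^{j+1} − 1.
So the formula holds for j+1, and by induction |V_n| = 5·2^n − 1 for all n ≥ 0.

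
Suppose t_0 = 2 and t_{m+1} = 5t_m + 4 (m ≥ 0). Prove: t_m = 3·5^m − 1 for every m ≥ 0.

Base case: t_0 = 2, and 3·5^0 − 1 = 3 − 1 = 2.
Assume t_j = 3·5^j − 1 for some j ≥ 0.
Then t_{j+1} = 5t_j + 4 = 5·(3·5^j − 1) + 4 = 15·5^j − 5 + 4 = 3·5^{j+1} − 1.
By induction, t_m = 3·5^m − 1 for all m ≥ 0.

t_m = 3·5^m − 1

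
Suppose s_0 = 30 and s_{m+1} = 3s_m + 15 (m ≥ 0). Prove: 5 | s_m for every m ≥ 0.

Base case: s_0 = 30 = 5·6, so 5 | s_0.
Assume 5 | s_r, so s_r = 5t for some integer t.
Then s_{r+1} = 3s_r + 15 = 3·(5t) + 15 = 5(3t + 3), so 5 | s_{r+1}.
By induction, 5 | s_m for all m ≥ 0.

5 | s_m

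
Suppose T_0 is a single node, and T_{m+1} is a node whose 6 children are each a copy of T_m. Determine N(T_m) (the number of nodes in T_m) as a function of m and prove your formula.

Claim: N(T_m) = (6^{m+1} − 1)/5.

Base case: N(T_0) = 1, and (6^{0+1} − 1)/5 = 1.
Assume N(T_k) = (6^{k+1} − 1)/5.
Then N(T_{k+1}) = 1 + 6N(T_k) = 1 + 6·(6^{k+1} − 1)/5 = 1 + (6^{k+2} − 6)/5 = (5 + 6^{k+2} − 6)/5 = (6^{k+2} − 1)/5.
This completes the inductive step, so N(T_m) = (6^{m+1} − 1)/5 for all m ≥ 0.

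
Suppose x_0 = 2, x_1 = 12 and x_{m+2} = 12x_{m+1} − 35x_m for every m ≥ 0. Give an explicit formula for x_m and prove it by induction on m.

Claim: x_m = 5^m + 7^m.

Base cases: x_0 = 2 and 5^0 + 7^0 = 2; x_1 = 12 and 5^1 + 7^1 = 12.
Assume x_i = 5^i + 7^i for all 0 ≤ i ≤ j, where j ≥ 1.
Then x_{j+1} = 12x_j − 35x_{j−1} = 12·(5^j + 7^j) − 35·(5^{j−1} + 7^{j−1}) = (12·5 − 35)5^{j−1} + (12·7 − 35)7^{j−1} = 25·5^{j−1} + 49·7^{j−1} = 5^{j+1} + 7^{j+1}.
By strong induction, x_m = 5^m + 7^m for all m ≥ 0.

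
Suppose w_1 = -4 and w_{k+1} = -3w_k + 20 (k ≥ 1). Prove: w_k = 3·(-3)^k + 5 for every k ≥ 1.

Base case: w_1 = -4, and 3·(-3)^1 + 5 = -9 + 5 = -4.
Assume w_m = 3·(-3)^m + 5 for some m ≥ 1.
Then w_{m+1} = -3w_m + 20 = -3·(3·(-3)^m + 5) + 20 = -9·(-3)^m − 15 + 20 = 3·(-3)^{m+1} + 5.
Hence w_k = 3·(-3)^k + 5 for every k ≥ 1, by induction.

w_k = 3·(-3)^k + 5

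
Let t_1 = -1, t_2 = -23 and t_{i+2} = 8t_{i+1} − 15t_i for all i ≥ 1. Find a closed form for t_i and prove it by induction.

Claim: t_i = 3·3^i − 2·5^i.

Base cases: t_1 = -1 and 3·3^1 − 2·5^1 = -1; t_2 = -23 and 3·3^2 − 2·5^2 = -23.
Assume t_j = 3·3^j − 2·5^j for all 1 ≤ j ≤ r, where r ≥ 2.
Then t_{r+1} = 8t_r − 15t_{r−1} = 8·(3·3^r − 2·5^r) − 15·(3·3^{r−1} − 2·5^{r−1}) = 3·(8·3 − 15)3^{r−1} − 2·(8·5 − 15)5^{r−1} = 27·3^{r−1} − 50·5^{r−1} = 3·3^{r+1} − 2·5^{r+1}.
By strong induction, t_i = 3·3^i − 2·5^i for all i ≥ 1.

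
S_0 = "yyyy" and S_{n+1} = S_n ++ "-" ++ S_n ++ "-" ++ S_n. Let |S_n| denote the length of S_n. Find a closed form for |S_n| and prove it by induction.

Claim: |S_n| = 5·3^n − 1.

Base case: |S_0| = 4, and 5·3^0 − 1 = 4.
Assume |S_m| = 5·3^m − 1.
Then |S_{m+1}| = 3|S_m| + 2 = 3(5·3^m − 1) + 2 = 5·3^{m+1} − 3 + 2 = 5·3^{m+1} − 1.
Hence |S_n| = 5·3^n − 1 for every n ≥ 0, by induction.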